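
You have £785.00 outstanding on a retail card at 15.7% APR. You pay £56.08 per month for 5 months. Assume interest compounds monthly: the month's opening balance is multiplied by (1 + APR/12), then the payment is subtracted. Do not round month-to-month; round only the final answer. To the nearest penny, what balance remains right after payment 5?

Monthly rate r = 15.7%/12 = 1.30833% = 0.0130833.
Each month: B ← B·(1+r) − £56.08.
Month 1: interest £10.27; balance after payment £739.19.
Month 2: interest £9.67; balance after payment £692.78.
Month 3: interest £9.06; balance after payment £645.77.
Month 4: interest £8.45; balance after payment £598.13.
Month 5: interest £7.83; balance after payment £549.88.

£549.88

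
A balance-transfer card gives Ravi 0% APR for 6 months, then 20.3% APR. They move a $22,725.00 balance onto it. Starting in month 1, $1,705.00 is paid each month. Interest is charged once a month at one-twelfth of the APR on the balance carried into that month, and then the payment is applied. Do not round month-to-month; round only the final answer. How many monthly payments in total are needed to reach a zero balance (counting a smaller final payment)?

14 months

Promo months 1–6 at r₀ = 0%/12 = 0; months 7+ at r₁ = 20.3%/12 = 0.0169167.
After month 6 (no interest yet): B = $22,725.00 − 6·$1,705.00 = $12,495.00.
Then at r₁ with $1,705.00/mo: n₂ = −ln(1 − r₁·B/P)/ln(1+r₁) ≈ 7.89 → 8 more payments.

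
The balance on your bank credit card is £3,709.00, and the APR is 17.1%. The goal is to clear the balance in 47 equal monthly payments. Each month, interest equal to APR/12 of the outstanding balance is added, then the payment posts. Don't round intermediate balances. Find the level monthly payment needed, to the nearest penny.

Monthly rate r = 17.1%/12 = 1.425% = 0.01425.
Level-payment amortization: P = B₀·r / (1 − (1+r)^(−n)) = 3709.00·0.01425 / (1 − 1.01425^(−47)).
Denominator 1 − (1+r)^(−47) = 0.485738242.
P = 52.8533 / 0.485738242 ≈ 108.81.

£108.81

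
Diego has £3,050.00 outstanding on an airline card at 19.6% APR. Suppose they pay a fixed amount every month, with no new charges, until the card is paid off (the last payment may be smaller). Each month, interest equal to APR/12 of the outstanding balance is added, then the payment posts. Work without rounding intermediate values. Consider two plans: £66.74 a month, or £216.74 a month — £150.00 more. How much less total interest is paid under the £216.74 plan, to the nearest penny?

Monthly rate r = 19.6%/12 = 1.63333% = 0.0163333.
At £66.74/mo: n = ⌈−ln(1 − rB₀/P)/ln(1+r)⌉ = 85 payments (last £46.23); total interest = total paid − £3,050.00 = £2,602.39.
At £216.74/mo: 17 payments (last £26.16); total interest £444.00.
Interest saved = £2,602.39 − £444.00 = £2,158.39.

£2,158.39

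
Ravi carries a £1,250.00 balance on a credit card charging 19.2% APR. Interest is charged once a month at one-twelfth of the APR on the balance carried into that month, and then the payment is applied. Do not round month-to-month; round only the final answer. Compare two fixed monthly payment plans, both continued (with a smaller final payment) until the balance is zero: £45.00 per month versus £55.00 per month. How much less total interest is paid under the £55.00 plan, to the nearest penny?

£100.15

Monthly rate r = 19.2%/12 = 1.6% = 0.016.
At £45.00/mo: n = ⌈−ln(1 − rB₀/P)/ln(1+r)⌉ = 38 payments (last £1.35); total interest = total paid − £1,250.00 = £416.35.
At £55.00/mo: 29 payments (last £26.20); total interest £316.20.
Interest saved = £416.35 − £316.20 = £100.15.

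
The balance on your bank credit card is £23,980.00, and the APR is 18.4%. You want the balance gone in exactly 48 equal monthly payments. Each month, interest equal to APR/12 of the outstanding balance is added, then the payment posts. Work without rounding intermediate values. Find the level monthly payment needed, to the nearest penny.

Monthly rate r = 18.4%/12 = 1.53333% = 0.0153333.
Level-payment amortization: P = B₀·r / (1 − (1+r)^(−n)) = 23980.00·0.0153333 / (1 − 1.01533^(−48)).
Denominator 1 − (1+r)^(−48) = 0.518290652.
P = 367.693 / 0.518290652 ≈ 709.43.

£709.43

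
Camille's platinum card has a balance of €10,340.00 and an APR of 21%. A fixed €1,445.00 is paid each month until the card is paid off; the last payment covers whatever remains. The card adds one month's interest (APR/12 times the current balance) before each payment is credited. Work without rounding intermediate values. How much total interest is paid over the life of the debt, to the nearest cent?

€806.06

Monthly rate r = 21%/12 = 1.75% = 0.0175.
Payoff takes n = ⌈−ln(1 − rB₀/P)/ln(1+r)⌉ = ⌈7.712⌉ = 8 payments; the last is €1,031.06.
Total paid = 7·€1,445.00 + €1,031.06 = €11,146.06.
Total interest = total paid − principal = €11,146.06 − €10,340.00 = €806.06.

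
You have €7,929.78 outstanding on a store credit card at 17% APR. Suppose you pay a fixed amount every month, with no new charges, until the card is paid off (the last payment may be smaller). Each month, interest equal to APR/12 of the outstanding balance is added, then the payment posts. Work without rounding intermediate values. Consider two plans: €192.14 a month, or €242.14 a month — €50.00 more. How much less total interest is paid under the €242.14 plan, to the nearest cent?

€1,269.10

Monthly rate r = 17%/12 = 1.41667% = 0.0141667.
At €192.14/mo: n = ⌈−ln(1 − rB₀/P)/ln(1+r)⌉ = 63 payments (last €89.29); total interest = total paid − €7,929.78 = €4,072.19.
At €242.14/mo: 45 payments (last €78.71); total interest €2,803.09.
Interest saved = €4,072.19 − €2,803.09 = €1,269.10.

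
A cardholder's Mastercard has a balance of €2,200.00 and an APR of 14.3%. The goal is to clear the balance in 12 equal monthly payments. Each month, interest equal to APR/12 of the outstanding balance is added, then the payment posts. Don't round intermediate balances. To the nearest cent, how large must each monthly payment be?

Monthly rate r = 14.3%/12 = 1.19167% = 0.0119167.
Level-payment amortization: P = B₀·r / (1 − (1+r)^(−n)) = 2200.00·0.0119167 / (1 − 1.01192^(−12)).
Denominator 1 − (1+r)^(−12) = 0.132512926.
P = 26.2167 / 0.132512926 ≈ 197.84.

€197.84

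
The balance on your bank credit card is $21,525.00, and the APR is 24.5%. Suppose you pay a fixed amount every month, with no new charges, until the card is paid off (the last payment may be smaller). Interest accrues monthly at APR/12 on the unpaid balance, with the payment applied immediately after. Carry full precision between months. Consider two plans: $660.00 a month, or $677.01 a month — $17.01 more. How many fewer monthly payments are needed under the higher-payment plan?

3 fewer payments

Monthly rate r = 24.5%/12 = 2.04167% = 0.0204167.
At $660.00/mo: n = ⌈−ln(1 − rB₀/P)/ln(1+r)⌉ = 55 payments (last $158.09); total interest = total paid − $21,525.00 = $14,273.09.
At $677.01/mo: 52 payments (last $556.44); total interest $13,558.95.
Payments saved = 55 − 52 = 3.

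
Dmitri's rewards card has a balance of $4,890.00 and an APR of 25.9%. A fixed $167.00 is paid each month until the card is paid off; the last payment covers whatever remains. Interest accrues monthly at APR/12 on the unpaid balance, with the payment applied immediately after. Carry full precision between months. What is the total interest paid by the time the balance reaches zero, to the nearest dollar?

$2,928

Monthly rate r = 25.9%/12 = 2.15833% = 0.0215833.
Payoff takes n = ⌈−ln(1 − rB₀/P)/ln(1+r)⌉ = ⌈46.814⌉ = 47 payments; the last is $136.17.
Total paid = 46·$167.00 + $136.17 = $7,818.17.
Total interest = total paid − principal = $7,818.17 − $4,890.00 = $2,928.17.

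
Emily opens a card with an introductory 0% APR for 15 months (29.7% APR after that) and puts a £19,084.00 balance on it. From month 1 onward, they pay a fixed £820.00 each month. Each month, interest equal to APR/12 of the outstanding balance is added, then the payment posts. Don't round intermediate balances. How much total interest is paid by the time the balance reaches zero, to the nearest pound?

Promo months 1–15 at r₀ = 0%/12 = 0; months 16+ at r₁ = 29.7%/12 = 0.02475.
After month 15 (no interest yet): B = £19,084.00 − 15·£820.00 = £6,784.00.
Then at r₁ with £820.00/mo: n₂ = −ln(1 − r₁·B/P)/ln(1+r₁) ≈ 9.37 → 10 more payments.
Total paid = 24·£820.00 + £306.70 = £19,986.70; interest = £19,986.70 − £19,084.00 = £902.70.

£903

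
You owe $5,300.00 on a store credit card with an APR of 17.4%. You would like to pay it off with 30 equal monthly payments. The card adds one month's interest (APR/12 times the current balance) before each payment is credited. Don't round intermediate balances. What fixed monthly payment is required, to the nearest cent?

$219.13

Monthly rate r = 17.4%/12 = 1.45% = 0.0145.
Level-payment amortization: P = B₀·r / (1 − (1+r)^(−n)) = 5300.00·0.0145 / (1 − 1.0145^(−30)).
Denominator 1 − (1+r)^(−30) = 0.350710382.
P = 76.85 / 0.350710382 ≈ 219.13.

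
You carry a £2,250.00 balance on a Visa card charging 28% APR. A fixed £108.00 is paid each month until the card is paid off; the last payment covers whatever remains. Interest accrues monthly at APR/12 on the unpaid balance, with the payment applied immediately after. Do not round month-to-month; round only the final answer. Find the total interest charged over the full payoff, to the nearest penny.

Monthly rate r = 28%/12 = 2.33333% = 0.0233333.
Payoff takes n = ⌈−ln(1 − rB₀/P)/ln(1+r)⌉ = ⌈28.864⌉ = 29 payments; the last is £93.42.
Total paid = 28·£108.00 + £93.42 = £3,117.42.
Total interest = total paid − principal = £3,117.42 − £2,250.00 = £867.42.

£867.42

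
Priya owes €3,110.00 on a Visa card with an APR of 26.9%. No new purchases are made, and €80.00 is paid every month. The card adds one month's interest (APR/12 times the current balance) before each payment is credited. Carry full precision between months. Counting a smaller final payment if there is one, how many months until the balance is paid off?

Monthly rate r = 26.9%/12 = 2.24167% = 0.0224167.
Recurrence: B ← B·(1+r) − €80.00.
Month 1: interest €69.72; balance after payment €3,099.72.
Month 2: interest €69.49; balance after payment €3,089.20.
Closed form: n = −ln(1 − rB₀/P)/ln(1+r) = −ln(0.12855)/ln(1.02242) ≈ 92.535, so the balance reaches zero during payment 93.

93 months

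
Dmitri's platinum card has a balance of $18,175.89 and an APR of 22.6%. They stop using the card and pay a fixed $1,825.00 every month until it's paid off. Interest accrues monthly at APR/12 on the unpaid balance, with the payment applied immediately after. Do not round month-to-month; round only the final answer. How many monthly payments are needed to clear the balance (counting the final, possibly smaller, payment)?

Monthly rate r = 22.6%/12 = 1.88333% = 0.0188333.
Recurrence: B ← B·(1+r) − $1,825.00.
Month 1: interest $342.31; balance after payment $16,693.20.
Month 2: interest $314.39; balance after payment $15,182.59.
Closed form: n = −ln(1 − rB₀/P)/ln(1+r) = −ln(0.81243)/ln(1.01883) ≈ 11.133, so the balance reaches zero during payment 12.

12 payments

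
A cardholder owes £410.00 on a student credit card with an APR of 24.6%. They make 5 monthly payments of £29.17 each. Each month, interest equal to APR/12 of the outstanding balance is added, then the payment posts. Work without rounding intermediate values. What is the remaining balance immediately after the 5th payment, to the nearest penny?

Monthly rate r = 24.6%/12 = 2.05% = 0.0205.
Each month: B ← B·(1+r) − £29.17.
Month 1: interest £8.41; balance after payment £389.23.
Month 2: interest £7.98; balance after payment £368.04.
Month 3: interest £7.54; balance after payment £346.42.
Month 4: interest £7.10; balance after payment £324.35.
Month 5: interest £6.65; balance after payment £301.83.

£301.83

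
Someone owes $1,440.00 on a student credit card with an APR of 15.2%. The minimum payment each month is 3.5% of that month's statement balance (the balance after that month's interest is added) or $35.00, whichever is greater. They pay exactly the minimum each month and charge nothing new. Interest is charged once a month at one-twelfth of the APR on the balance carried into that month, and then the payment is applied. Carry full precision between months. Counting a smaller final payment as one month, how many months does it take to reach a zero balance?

52 months

Monthly rate r = 15.2%/12 = 1.26667% = 0.0126667.
While 3.5% of the post-interest balance exceeds $35.00, each month B ← (B·(1+r))·(1 − 0.035), i.e. B shrinks by the factor (1+r)·0.965 = 0.97722.
This holds for months 1–17. Entering month 18 the balance is $973.32; 3.5% of the post-interest balance is now below $35.00, so the flat $35.00 minimum applies from here.
From month 18 a fixed $35.00 at rate r clears $973.32 in 35 more payments. Total: 17 + 35 = 52 months.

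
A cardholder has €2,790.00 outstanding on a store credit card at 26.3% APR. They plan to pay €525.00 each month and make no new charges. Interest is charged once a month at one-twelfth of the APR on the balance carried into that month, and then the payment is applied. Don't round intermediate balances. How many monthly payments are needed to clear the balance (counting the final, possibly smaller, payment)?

Monthly rate r = 26.3%/12 = 2.19167% = 0.0219167.
Recurrence: B ← B·(1+r) − €525.00.
Month 1: interest €61.15; balance after payment €2,326.15.
Month 2: interest €50.98; balance after payment €1,852.13.
Month 3: interest €40.59; balance after payment €1,367.72.
Month 4: interest €29.98; balance after payment €872.70.
Month 5: interest €19.13; balance after payment €366.82.
Month 6: interest €8.04; balance after payment €0.00.

6 payments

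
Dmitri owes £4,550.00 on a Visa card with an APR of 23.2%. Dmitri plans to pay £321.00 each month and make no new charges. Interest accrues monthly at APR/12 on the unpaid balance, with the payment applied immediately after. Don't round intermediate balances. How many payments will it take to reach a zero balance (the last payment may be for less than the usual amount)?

17 payments

Monthly rate r = 23.2%/12 = 1.93333% = 0.0193333.
Recurrence: B ← B·(1+r) − £321.00.
Month 1: interest £87.97; balance after payment £4,316.97.
Month 2: interest £83.46; balance after payment £4,079.43.
Closed form: n = −ln(1 − rB₀/P)/ln(1+r) = −ln(0.72596)/ln(1.01933) ≈ 16.725, so the balance reaches zero during payment 17.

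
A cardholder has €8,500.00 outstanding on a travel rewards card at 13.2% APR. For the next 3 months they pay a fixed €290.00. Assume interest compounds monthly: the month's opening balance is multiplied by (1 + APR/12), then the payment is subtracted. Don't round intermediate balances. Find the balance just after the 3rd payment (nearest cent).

Monthly rate r = 13.2%/12 = 1.1% = 0.011.
Each month: B ← B·(1+r) − €290.00.
Month 1: interest €93.50; balance after payment €8,303.50.
Month 2: interest €91.34; balance after payment €8,104.84.
Month 3: interest €89.15; balance after payment €7,903.99.

€7,903.99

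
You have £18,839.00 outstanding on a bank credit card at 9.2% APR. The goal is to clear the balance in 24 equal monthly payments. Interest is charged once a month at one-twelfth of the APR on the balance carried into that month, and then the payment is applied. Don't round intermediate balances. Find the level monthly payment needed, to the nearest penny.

Monthly rate r = 9.2%/12 = 0.766667% = 0.00766667.
Level-payment amortization: P = B₀·r / (1 − (1+r)^(−n)) = 18839.00·0.00766667 / (1 − 1.00767^(−24)).
Denominator 1 − (1+r)^(−24) = 0.167480181.
P = 144.432 / 0.167480181 ≈ 862.38.

£862.38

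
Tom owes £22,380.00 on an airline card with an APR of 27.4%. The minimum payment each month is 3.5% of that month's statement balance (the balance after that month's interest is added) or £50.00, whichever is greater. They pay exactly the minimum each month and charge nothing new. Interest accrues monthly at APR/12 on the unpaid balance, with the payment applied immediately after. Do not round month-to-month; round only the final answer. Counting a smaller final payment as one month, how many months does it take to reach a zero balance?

258 months

Monthly rate r = 27.4%/12 = 2.28333% = 0.0228333.
While 3.5% of the post-interest balance exceeds £50.00, each month B ← (B·(1+r))·(1 − 0.035), i.e. B shrinks by the factor (1+r)·0.965 = 0.98703.
This holds for months 1–213. Entering month 214 the balance is £1,388.72; 3.5% of the post-interest balance is now below £50.00, so the flat £50.00 minimum applies from here.
From month 214 a fixed £50.00 at rate r clears £1,388.72 in 45 more payments. Total: 213 + 45 = 258 months.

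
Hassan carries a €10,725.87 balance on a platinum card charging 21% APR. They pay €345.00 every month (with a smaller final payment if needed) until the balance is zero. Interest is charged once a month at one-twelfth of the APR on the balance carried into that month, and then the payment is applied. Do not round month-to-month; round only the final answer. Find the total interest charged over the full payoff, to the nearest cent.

€4,893.55

Monthly rate r = 21%/12 = 1.75% = 0.0175.
Payoff takes n = ⌈−ln(1 − rB₀/P)/ln(1+r)⌉ = ⌈45.272⌉ = 46 payments; the last is €94.42.
Total paid = 45·€345.00 + €94.42 = €15,619.42.
Total interest = total paid − principal = €15,619.42 − €10,725.87 = €4,893.55.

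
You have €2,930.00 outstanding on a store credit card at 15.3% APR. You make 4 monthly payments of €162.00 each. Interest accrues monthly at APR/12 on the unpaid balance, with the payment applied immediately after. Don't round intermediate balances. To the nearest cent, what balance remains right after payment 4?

€2,421.81

Monthly rate r = 15.3%/12 = 1.275% = 0.01275.
Each month: B ← B·(1+r) − €162.00.
Month 1: interest €37.36; balance after payment €2,805.36.
Month 2: interest €35.77; balance after payment €2,679.13.
Month 3: interest €34.16; balance after payment €2,551.28.
Month 4: interest €32.53; balance after payment €2,421.81.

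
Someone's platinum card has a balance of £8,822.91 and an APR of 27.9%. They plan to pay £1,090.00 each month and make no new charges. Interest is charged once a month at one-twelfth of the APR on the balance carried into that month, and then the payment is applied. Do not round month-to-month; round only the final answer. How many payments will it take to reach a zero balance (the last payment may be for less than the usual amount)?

10 payments

Monthly rate r = 27.9%/12 = 2.325% = 0.02325.
Recurrence: B ← B·(1+r) − £1,090.00.
Month 1: interest £205.13; balance after payment £7,938.04.
Month 2: interest £184.56; balance after payment £7,032.60.
Closed form: n = −ln(1 − rB₀/P)/ln(1+r) = −ln(0.8118)/ln(1.02325) ≈ 9.071, so the balance reaches zero during payment 10.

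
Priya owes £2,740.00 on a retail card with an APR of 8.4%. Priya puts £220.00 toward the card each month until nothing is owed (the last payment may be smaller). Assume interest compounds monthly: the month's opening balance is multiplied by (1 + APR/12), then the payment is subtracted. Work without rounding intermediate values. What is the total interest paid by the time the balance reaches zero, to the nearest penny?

£136.95

Monthly rate r = 8.4%/12 = 0.7% = 0.007.
Payoff takes n = ⌈−ln(1 − rB₀/P)/ln(1+r)⌉ = ⌈13.077⌉ = 14 payments; the last is £16.95.
Total paid = 13·£220.00 + £16.95 = £2,876.95.
Total interest = total paid − principal = £2,876.95 − £2,740.00 = £136.95.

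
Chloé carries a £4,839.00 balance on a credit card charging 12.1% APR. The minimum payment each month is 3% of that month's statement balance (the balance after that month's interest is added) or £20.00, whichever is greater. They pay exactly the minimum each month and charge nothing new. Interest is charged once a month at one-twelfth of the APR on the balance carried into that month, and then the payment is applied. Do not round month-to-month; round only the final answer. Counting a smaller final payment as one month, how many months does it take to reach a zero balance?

Monthly rate r = 12.1%/12 = 1.00833% = 0.0100833.
While 3% of the post-interest balance exceeds £20.00, each month B ← (B·(1+r))·(1 − 0.03), i.e. B shrinks by the factor (1+r)·0.97 = 0.97978.
This holds for months 1–98. Entering month 99 the balance is £653.72; 3% of the post-interest balance is now below £20.00, so the flat £20.00 minimum applies from here.
From month 99 a fixed £20.00 at rate r clears £653.72 in 40 more payments. Total: 98 + 40 = 138 months.

138 months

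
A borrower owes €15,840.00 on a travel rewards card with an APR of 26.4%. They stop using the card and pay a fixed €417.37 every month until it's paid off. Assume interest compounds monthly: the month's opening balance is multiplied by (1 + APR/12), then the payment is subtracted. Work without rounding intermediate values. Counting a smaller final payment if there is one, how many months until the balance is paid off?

83 payments

Monthly rate r = 26.4%/12 = 2.2% = 0.022.
Recurrence: B ← B·(1+r) − €417.37.
Month 1: interest €348.48; balance after payment €15,771.11.
Month 2: interest €346.96; balance after payment €15,700.70.
Closed form: n = −ln(1 − rB₀/P)/ln(1+r) = −ln(0.16506)/ln(1.022) ≈ 82.782, so the balance reaches zero during payment 83.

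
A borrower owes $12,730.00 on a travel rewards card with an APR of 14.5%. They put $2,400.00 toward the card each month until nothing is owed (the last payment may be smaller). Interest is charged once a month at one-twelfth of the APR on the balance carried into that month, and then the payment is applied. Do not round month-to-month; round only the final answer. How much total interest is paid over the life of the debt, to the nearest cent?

Monthly rate r = 14.5%/12 = 1.20833% = 0.0120833.
Payoff takes n = ⌈−ln(1 − rB₀/P)/ln(1+r)⌉ = ⌈5.515⌉ = 6 payments; the last is $1,239.19.
Total paid = 5·$2,400.00 + $1,239.19 = $13,239.19.
Total interest = total paid − principal = $13,239.19 − $12,730.00 = $509.19.

$509.19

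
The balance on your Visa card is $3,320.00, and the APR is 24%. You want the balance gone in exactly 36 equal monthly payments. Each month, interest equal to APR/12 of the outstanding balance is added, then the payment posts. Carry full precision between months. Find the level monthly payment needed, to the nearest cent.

$130.25

Monthly rate r = 24%/12 = 2% = 0.02.
Level-payment amortization: P = B₀·r / (1 − (1+r)^(−n)) = 3320.00·0.02 / (1 − 1.02^(−36)).
Denominator 1 − (1+r)^(−36) = 0.50977685.
P = 66.4 / 0.50977685 ≈ 130.25.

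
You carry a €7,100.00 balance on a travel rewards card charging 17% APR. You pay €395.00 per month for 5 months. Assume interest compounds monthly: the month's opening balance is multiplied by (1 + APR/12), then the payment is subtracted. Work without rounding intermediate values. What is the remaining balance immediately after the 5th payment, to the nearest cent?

Monthly rate r = 17%/12 = 1.41667% = 0.0141667.
Each month: B ← B·(1+r) − €395.00.
Month 1: interest €100.58; balance after payment €6,805.58.
Month 2: interest €96.41; balance after payment €6,507.00.
Month 3: interest €92.18; balance after payment €6,204.18.
Month 4: interest €87.89; balance after payment €5,897.07.
Month 5: interest €83.54; balance after payment €5,585.61.

€5,585.61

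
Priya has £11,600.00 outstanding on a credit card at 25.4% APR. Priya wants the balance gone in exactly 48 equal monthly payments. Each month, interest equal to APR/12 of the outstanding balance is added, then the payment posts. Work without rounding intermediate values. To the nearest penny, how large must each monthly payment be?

Monthly rate r = 25.4%/12 = 2.11667% = 0.0211667.
Level-payment amortization: P = B₀·r / (1 − (1+r)^(−n)) = 11600.00·0.0211667 / (1 − 1.02117^(−48)).
Denominator 1 − (1+r)^(−48) = 0.634100545.
P = 245.533 / 0.634100545 ≈ 387.22.

£387.22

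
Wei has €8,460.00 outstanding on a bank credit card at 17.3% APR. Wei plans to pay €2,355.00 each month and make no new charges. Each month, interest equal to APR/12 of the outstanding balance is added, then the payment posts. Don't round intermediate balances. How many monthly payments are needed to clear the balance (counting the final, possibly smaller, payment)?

4 payments

Monthly rate r = 17.3%/12 = 1.44167% = 0.0144167.
Recurrence: B ← B·(1+r) − €2,355.00.
Month 1: interest €121.97; balance after payment €6,226.97.
Month 2: interest €89.77; balance after payment €3,961.74.
Month 3: interest €57.12; balance after payment €1,663.85.
Month 4: interest €23.99; balance after payment €0.00.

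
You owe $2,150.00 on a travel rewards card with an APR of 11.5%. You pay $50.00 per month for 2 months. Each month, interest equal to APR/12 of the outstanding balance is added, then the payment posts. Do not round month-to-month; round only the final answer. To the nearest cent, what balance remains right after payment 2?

Monthly rate r = 11.5%/12 = 0.958333% = 0.00958333.
Each month: B ← B·(1+r) − $50.00.
Month 1: interest $20.60; balance after payment $2,120.60.
Month 2: interest $20.32; balance after payment $2,090.93.

$2,090.93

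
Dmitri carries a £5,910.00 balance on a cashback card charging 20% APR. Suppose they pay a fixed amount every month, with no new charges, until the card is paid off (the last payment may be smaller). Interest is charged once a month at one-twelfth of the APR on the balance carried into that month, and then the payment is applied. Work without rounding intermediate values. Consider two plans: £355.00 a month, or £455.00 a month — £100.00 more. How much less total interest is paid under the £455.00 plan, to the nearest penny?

£264.22

Monthly rate r = 20%/12 = 1.66667% = 0.0166667.
At £355.00/mo: n = ⌈−ln(1 − rB₀/P)/ln(1+r)⌉ = 20 payments (last £235.45); total interest = total paid − £5,910.00 = £1,070.45.
At £455.00/mo: 15 payments (last £346.23); total interest £806.23.
Interest saved = £1,070.45 − £806.23 = £264.22.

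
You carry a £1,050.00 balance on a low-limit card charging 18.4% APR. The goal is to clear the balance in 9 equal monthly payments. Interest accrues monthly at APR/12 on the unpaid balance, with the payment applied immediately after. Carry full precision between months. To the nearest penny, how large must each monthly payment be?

Monthly rate r = 18.4%/12 = 1.53333% = 0.0153333.
Level-payment amortization: P = B₀·r / (1 − (1+r)^(−n)) = 1050.00·0.0153333 / (1 − 1.01533^(−9)).
Denominator 1 − (1+r)^(−9) = 0.127988522.
P = 16.1 / 0.127988522 ≈ 125.79.

£125.79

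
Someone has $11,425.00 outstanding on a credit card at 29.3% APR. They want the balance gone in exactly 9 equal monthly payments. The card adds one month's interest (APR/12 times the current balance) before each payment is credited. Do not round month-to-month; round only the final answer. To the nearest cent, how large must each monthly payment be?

$1,429.40

Monthly rate r = 29.3%/12 = 2.44167% = 0.0244167.
Level-payment amortization: P = B₀·r / (1 − (1+r)^(−n)) = 11425.00·0.0244167 / (1 − 1.02442^(−9)).
Denominator 1 − (1+r)^(−9) = 0.195158652.
P = 278.96 / 0.195158652 ≈ 1429.40.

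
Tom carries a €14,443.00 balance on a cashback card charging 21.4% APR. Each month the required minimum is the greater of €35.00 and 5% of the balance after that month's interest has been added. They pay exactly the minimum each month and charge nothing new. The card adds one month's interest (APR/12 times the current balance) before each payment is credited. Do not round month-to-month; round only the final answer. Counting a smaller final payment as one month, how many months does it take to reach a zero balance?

115 months

Monthly rate r = 21.4%/12 = 1.78333% = 0.0178333.
While 5% of the post-interest balance exceeds €35.00, each month B ← (B·(1+r))·(1 − 0.05), i.e. B shrinks by the factor (1+r)·0.95 = 0.96694.
This holds for months 1–91. Entering month 92 the balance is €677.77; 5% of the post-interest balance is now below €35.00, so the flat €35.00 minimum applies from here.
From month 92 a fixed €35.00 at rate r clears €677.77 in 24 more payments. Total: 91 + 24 = 115 months.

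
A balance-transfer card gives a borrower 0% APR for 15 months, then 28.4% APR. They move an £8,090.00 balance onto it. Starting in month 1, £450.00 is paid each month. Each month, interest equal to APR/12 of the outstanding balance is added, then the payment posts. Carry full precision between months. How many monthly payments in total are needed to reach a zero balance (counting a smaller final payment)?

Promo months 1–15 at r₀ = 0%/12 = 0; months 16+ at r₁ = 28.4%/12 = 0.0236667.
After month 15 (no interest yet): B = £8,090.00 − 15·£450.00 = £1,340.00.
Then at r₁ with £450.00/mo: n₂ = −ln(1 − r₁·B/P)/ln(1+r₁) ≈ 3.12 → 4 more payments.

19 months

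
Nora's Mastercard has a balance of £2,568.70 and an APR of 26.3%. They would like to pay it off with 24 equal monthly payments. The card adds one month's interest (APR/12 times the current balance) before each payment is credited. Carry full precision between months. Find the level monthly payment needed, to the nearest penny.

Monthly rate r = 26.3%/12 = 2.19167% = 0.0219167.
Level-payment amortization: P = B₀·r / (1 − (1+r)^(−n)) = 2568.70·0.0219167 / (1 − 1.02192^(−24)).
Denominator 1 − (1+r)^(−24) = 0.405668941.
P = 56.2973 / 0.405668941 ≈ 138.78.

£138.78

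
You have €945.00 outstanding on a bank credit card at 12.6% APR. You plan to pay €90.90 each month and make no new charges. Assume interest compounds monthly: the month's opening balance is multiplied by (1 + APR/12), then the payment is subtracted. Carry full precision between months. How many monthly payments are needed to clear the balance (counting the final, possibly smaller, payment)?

12 months

Monthly rate r = 12.6%/12 = 1.05% = 0.0105.
Recurrence: B ← B·(1+r) − €90.90.
Month 1: interest €9.92; balance after payment €864.02.
Month 2: interest €9.07; balance after payment €782.19.
Closed form: n = −ln(1 − rB₀/P)/ln(1+r) = −ln(0.89084)/ln(1.0105) ≈ 11.066, so the balance reaches zero during payment 12.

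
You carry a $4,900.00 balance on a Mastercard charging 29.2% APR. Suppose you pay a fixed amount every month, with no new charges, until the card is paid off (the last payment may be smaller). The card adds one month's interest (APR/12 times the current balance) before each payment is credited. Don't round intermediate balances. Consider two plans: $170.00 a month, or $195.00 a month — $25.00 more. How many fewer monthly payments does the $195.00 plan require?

Monthly rate r = 29.2%/12 = 2.43333% = 0.0243333.
At $170.00/mo: n = ⌈−ln(1 − rB₀/P)/ln(1+r)⌉ = 51 payments (last $46.07); total interest = total paid − $4,900.00 = $3,646.07.
At $195.00/mo: 40 payments (last $62.99); total interest $2,767.99.
Payments saved = 51 − 40 = 11.

11 fewer payments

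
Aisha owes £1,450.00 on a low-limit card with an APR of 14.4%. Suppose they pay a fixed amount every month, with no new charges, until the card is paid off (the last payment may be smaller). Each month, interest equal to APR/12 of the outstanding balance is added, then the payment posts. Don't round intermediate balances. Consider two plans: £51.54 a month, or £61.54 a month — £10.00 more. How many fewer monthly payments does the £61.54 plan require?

Monthly rate r = 14.4%/12 = 1.2% = 0.012.
At £51.54/mo: n = ⌈−ln(1 − rB₀/P)/ln(1+r)⌉ = 35 payments (last £27.37); total interest = total paid − £1,450.00 = £329.73.
At £61.54/mo: 28 payments (last £52.92); total interest £264.50.
Payments saved = 35 − 28 = 7.

7 fewer payments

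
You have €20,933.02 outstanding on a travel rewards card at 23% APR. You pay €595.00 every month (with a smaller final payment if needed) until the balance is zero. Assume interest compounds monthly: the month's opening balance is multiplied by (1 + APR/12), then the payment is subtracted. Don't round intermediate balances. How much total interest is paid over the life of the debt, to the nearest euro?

€14,225

Monthly rate r = 23%/12 = 1.91667% = 0.0191667.
Payoff takes n = ⌈−ln(1 − rB₀/P)/ln(1+r)⌉ = ⌈59.089⌉ = 60 payments; the last is €53.29.
Total paid = 59·€595.00 + €53.29 = €35,158.29.
Total interest = total paid − principal = €35,158.29 − €20,933.02 = €14,225.27.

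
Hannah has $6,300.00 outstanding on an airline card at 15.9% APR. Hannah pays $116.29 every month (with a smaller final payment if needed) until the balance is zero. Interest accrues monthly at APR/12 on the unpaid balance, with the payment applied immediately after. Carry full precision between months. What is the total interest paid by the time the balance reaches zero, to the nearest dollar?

$4,878

Monthly rate r = 15.9%/12 = 1.325% = 0.01325.
Payoff takes n = ⌈−ln(1 − rB₀/P)/ln(1+r)⌉ = ⌈96.118⌉ = 97 payments; the last is $13.81.
Total paid = 96·$116.29 + $13.81 = $11,177.65.
Total interest = total paid − principal = $11,177.65 − $6,300.00 = $4,877.65.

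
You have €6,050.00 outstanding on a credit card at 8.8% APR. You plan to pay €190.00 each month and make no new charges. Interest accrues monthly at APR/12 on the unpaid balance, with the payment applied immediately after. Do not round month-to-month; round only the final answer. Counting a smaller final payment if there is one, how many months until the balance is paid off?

37 months

Monthly rate r = 8.8%/12 = 0.733333% = 0.00733333.
Recurrence: B ← B·(1+r) − €190.00.
Month 1: interest €44.37; balance after payment €5,904.37.
Month 2: interest €43.30; balance after payment €5,757.67.
Closed form: n = −ln(1 − rB₀/P)/ln(1+r) = −ln(0.76649)/ln(1.00733) ≈ 36.396, so the balance reaches zero during payment 37.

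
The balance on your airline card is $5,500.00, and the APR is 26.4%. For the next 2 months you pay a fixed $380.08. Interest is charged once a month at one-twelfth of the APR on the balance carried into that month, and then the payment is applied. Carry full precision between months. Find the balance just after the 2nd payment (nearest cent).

$4,976.14

Monthly rate r = 26.4%/12 = 2.2% = 0.022.
Each month: B ← B·(1+r) − $380.08.
Month 1: interest $121.00; balance after payment $5,240.92.
Month 2: interest $115.30; balance after payment $4,976.14.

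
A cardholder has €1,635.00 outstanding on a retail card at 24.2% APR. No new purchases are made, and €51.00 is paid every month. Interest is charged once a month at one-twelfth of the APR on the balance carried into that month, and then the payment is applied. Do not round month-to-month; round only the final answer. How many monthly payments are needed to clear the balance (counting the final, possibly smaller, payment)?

53 months

Monthly rate r = 24.2%/12 = 2.01667% = 0.0201667.
Recurrence: B ← B·(1+r) − €51.00.
Month 1: interest €32.97; balance after payment €1,616.97.
Month 2: interest €32.61; balance after payment €1,598.58.
Closed form: n = −ln(1 − rB₀/P)/ln(1+r) = −ln(0.35348)/ln(1.02017) ≈ 52.085, so the balance reaches zero during payment 53.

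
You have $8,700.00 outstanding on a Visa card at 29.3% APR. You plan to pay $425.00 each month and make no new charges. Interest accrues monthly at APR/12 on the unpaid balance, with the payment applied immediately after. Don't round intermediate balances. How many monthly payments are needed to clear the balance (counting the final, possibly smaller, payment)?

29 payments

Monthly rate r = 29.3%/12 = 2.44167% = 0.0244167.
Recurrence: B ← B·(1+r) − $425.00.
Month 1: interest $212.43; balance after payment $8,487.42.
Month 2: interest $207.23; balance after payment $8,269.66.
Closed form: n = −ln(1 − rB₀/P)/ln(1+r) = −ln(0.50018)/ln(1.02442) ≈ 28.719, so the balance reaches zero during payment 29.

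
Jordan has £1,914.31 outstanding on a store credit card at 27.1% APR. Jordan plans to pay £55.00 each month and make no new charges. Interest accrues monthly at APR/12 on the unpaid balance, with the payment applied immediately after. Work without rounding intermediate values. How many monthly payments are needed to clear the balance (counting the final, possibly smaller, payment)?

70 payments

Monthly rate r = 27.1%/12 = 2.25833% = 0.0225833.
Recurrence: B ← B·(1+r) − £55.00.
Month 1: interest £43.23; balance after payment £1,902.54.
Month 2: interest £42.97; balance after payment £1,890.51.
Closed form: n = −ln(1 − rB₀/P)/ln(1+r) = −ln(0.21397)/ln(1.02258) ≈ 69.044, so the balance reaches zero during payment 70.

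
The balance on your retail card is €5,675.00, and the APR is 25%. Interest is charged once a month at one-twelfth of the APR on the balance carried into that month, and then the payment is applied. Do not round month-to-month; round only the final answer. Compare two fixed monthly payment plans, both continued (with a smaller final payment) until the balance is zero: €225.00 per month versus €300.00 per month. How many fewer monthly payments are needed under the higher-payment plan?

12 fewer payments

Monthly rate r = 25%/12 = 2.08333% = 0.0208333.
At €225.00/mo: n = ⌈−ln(1 − rB₀/P)/ln(1+r)⌉ = 37 payments (last €34.36); total interest = total paid − €5,675.00 = €2,459.36.
At €300.00/mo: 25 payments (last €90.46); total interest €1,615.46.
Payments saved = 37 − 25 = 12.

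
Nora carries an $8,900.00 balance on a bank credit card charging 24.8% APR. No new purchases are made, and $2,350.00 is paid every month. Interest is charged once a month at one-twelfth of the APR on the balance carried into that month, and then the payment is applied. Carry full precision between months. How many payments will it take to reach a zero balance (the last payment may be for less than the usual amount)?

4 months

Monthly rate r = 24.8%/12 = 2.06667% = 0.0206667.
Recurrence: B ← B·(1+r) − $2,350.00.
Month 1: interest $183.93; balance after payment $6,733.93.
Month 2: interest $139.17; balance after payment $4,523.10.
Month 3: interest $93.48; balance after payment $2,266.58.
Month 4: interest $46.84; balance after payment $0.00.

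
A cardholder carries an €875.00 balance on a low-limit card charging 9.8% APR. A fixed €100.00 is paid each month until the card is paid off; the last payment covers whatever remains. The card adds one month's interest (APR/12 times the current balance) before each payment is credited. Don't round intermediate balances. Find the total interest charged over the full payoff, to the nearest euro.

€37

Monthly rate r = 9.8%/12 = 0.816667% = 0.00816667.
Payoff takes n = ⌈−ln(1 − rB₀/P)/ln(1+r)⌉ = ⌈9.115⌉ = 10 payments; the last is €11.58.
Total paid = 9·€100.00 + €11.58 = €911.58.
Total interest = total paid − principal = €911.58 − €875.00 = €36.58.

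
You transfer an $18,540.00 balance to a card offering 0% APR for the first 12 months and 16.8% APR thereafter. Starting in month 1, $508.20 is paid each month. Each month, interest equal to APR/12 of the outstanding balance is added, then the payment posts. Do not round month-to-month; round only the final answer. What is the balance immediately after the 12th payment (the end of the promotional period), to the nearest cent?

Promo months 1–12 at r₀ = 0%/12 = 0; months 13+ at r₁ = 16.8%/12 = 0.014.
After month 12 (no interest yet): B = $18,540.00 − 12·$508.20 = $12,441.60.

$12,441.60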